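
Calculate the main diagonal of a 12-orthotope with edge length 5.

Diagonal = √12 · 5 ≈ 17.3205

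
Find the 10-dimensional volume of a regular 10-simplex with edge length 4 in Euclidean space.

V = (4^10 / 10!) · √((10+1) / 2^10) ≈ 0.0299491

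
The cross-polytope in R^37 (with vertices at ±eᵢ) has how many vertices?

Number of vertices = 2n = 74.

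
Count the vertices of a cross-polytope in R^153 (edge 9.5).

Number of vertices = 2n = 306.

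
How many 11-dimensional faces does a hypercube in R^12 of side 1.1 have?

An n-cube has C(n,k)·2^(n-k) k-faces. Here C(12,11)·2^1 = 12·2 = 24.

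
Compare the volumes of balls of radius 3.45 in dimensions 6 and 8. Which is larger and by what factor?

V_6(3.45) ≈ 8713.91, V_8(3.45) ≈ 81459.4. The 8-ball is larger by a factor of 9.348.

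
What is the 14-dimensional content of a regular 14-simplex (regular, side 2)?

V = (2^14 / 14!) · √((14+1) / 2^14) ≈ 5.68653e-09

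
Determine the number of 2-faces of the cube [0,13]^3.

f_2(3-cube) = (3 choose 2) · 2^1 = 6.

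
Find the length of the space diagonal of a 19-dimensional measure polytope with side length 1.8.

Diagonal = √19 · 1.8 ≈ 7.84602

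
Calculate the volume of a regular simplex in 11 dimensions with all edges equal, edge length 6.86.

V = (6.86^11 / 11!) · √((11+1) / 2^11) ≈ 3.03623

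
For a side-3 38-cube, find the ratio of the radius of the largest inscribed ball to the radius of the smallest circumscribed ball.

Ratio = (s/2)/(s√38/2) = 38^(-1/2) ≈ 0.162221.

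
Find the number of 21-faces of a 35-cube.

f_21(35-cube) = (35 choose 21) · 2^14 = 38010214809600.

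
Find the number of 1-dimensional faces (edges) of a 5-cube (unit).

Number of 1-faces = C(5,1)·2^(5-1) = 5·16 = 80.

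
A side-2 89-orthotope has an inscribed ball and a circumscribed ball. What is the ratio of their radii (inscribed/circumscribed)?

r_in = 2/2 (half the side); r_out = 2√89/2 (half the diagonal). Ratio = 1/√89 ≈ 0.106.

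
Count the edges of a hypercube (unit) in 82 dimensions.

An n-cube has n·2^(n-1) edges. With n = 82: 82·2417851639229258349412352 = 198263834416799184651812864.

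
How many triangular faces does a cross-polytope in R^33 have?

f_2(33-orthoplex) = 2^3 · (33 choose 3) = 43648.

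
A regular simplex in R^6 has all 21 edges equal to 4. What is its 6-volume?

V = (4^6 / 6!) · √((6+1) / 2^6) ≈ 1.88142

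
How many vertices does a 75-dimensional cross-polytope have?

The vertices are ±e_1, ..., ±e_75, so there are 2·75 = 150.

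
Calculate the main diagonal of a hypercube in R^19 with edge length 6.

Diagonal = √19 · 6 ≈ 26.1534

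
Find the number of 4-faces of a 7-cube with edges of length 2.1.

An n-cube has C(n,k)·2^(n-k) k-faces. Here C(7,4)·2^3 = 35·8 = 280.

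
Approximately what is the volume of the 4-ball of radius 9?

Volume = π^{4/2}·(9)^4/Γ(3) = 6561·π^2/2 ≈ 32377.2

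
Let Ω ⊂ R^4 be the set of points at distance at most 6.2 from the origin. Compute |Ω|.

Volume = π^{4/2}·(6.2)^4/Γ(3) ≈ 7291.83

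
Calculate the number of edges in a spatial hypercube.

Number of 1-faces = C(3,1)·2^(3-1) = 3·4 = 12.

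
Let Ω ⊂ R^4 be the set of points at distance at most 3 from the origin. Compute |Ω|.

V = 81·π^2/2 ≈ 399.719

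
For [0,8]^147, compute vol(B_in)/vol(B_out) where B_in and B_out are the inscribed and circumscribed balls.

V_in / V_out = (r_in/r_out)^147 = (1/√147)^147 = 147^(-147/2) ≈ 5.03705e-160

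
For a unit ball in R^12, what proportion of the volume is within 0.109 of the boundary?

Shell fraction = 1 - (1-0.109)^12 ≈ 0.749659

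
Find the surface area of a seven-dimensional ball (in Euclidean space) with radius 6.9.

S = n·V_n(r)/r = 7·V_7(6.9)/6.9 (volume-to-surface relation), giving 3.56922e+06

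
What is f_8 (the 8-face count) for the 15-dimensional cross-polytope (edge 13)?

An n-cross-polytope has 2^(k+1)·C(n,k+1) k-faces. Here 2^9·C(15,9) = 512·5005 = 2562560.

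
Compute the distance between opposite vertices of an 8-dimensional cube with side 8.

||(8,8,...,8)|| = √(8)·8 ≈ 22.6274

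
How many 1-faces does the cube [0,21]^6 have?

Number of 1-faces = C(6,1)·2^(6-1) = 6·32 = 192.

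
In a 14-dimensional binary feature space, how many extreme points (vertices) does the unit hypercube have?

Each vertex is a binary string of length 14, so there are 2^14 = 16384.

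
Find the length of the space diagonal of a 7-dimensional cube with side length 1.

||(1,1,...,1)|| = √(7)·1 ≈ 2.64575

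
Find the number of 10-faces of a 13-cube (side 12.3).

An n-cube has C(n,k)·2^(n-k) k-faces. Here C(13,10)·2^3 = 286·8 = 2288.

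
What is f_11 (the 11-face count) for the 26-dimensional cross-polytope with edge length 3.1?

f_11(26-orthoplex) = 2^12 · (26 choose 12) = 39557939200.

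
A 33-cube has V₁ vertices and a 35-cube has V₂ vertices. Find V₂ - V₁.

V₁ = 2^33 = 8589934592. V₂ = 2^35 = 34359738368. V₂ - V₁ = 25769803776.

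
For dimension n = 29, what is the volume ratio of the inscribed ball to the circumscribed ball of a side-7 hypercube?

Volume scales as r^n, and r_in/r_out = 1/√29, giving (1/√29)^29 ≈ 6.24064e-22.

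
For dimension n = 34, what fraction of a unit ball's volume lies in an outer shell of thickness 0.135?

1 - (1-0.135)^34 ≈ 0.99278 ≈ 99.28%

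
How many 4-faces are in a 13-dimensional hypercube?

An n-cube has C(n,k)·2^(n-k) k-faces. Here C(13,4)·2^9 = 715·512 = 366080.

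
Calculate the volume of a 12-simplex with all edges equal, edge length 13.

V = (13^12 / 12!) · √((12+1) / 2^12) ≈ 2740.15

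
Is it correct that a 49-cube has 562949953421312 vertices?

True. The 49-cube has 2^49 = 562949953421312 vertices.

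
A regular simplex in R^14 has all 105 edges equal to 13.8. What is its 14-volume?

For a regular n-simplex with edge a, V = (a^n / n!)·√((n+1)/2^n). With a=13.8, n=14: V ≈ 3153.08.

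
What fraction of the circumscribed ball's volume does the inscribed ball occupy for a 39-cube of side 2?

V_in / V_out = (r_in/r_out)^39 = (1/√39)^39 = 39^(-39/2) ≈ 9.42411e-32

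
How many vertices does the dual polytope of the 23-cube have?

An n-cross-polytope has 2n vertices; here n = 23, giving 46.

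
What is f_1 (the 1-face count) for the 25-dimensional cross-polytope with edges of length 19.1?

An n-cross-polytope has 2^(k+1)·C(n,k+1) k-faces. Here 2^2·C(25,2) = 4·300 = 1200.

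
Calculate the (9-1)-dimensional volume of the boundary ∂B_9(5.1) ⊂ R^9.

The surface area of an n-ball is 2π^(n/2) r^(n-1) / Γ(n/2). For n=9, r=5.1: 1.35869e+07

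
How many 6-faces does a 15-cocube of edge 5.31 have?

Number of 6-faces = 2^(6+1) · C(15,6+1) = 128 · 6435 = 823680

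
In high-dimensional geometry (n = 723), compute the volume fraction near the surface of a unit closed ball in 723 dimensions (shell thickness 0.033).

1 - (1-0.033)^723 ≈ 1 - 2.906e-11 ≈ (100 - 2.91e-09)%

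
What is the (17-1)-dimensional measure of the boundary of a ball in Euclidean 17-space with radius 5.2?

|∂B_17(5.2)| ≈ 6.84957e+11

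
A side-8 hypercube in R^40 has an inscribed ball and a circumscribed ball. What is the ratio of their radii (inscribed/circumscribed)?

r_in / r_out = (8/2) / (8√40/2) = 1/√40 ≈ 0.158114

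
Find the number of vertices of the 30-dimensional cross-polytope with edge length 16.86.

Number of vertices = 2n = 60.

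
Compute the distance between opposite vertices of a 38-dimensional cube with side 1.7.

Diagonal = √38 · 1.7 ≈ 10.4795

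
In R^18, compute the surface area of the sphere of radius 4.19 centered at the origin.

|∂B_18(4.19)| ≈ 5.59109e+10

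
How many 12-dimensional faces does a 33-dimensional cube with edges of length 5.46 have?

Choose 12 of 33 axes to span the face (C(33,12) = 354817320 ways), then fix each of the remaining 21 coordinates at one of its two extreme values (2^21 = 2097152 ways): 354817320·2097152 = 744105852272640.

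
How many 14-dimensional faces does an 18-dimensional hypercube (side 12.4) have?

Number of 14-faces = C(18,14) · 2^(18-14) = 3060 · 16 = 48960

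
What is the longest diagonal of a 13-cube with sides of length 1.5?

||(1.5,1.5,...,1.5)|| = √(13)·1.5 ≈ 5.40833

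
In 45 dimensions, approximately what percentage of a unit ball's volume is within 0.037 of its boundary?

1 - (1-0.037)^45 ≈ 0.816691 ≈ 81.67%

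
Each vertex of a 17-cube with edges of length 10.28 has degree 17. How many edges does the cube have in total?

Number of 1-faces = C(17,1)·2^(17-1) = 17·65536 = 1114112.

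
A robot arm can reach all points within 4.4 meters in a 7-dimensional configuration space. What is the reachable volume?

V_7(4.4) = π^(7/2) · (4.4)^7 / Γ(7/2 + 1) ≈ 150851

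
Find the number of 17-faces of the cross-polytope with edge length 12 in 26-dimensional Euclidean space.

f_17(26-orthoplex) = 2^18 · (26 choose 18) = 409541017600.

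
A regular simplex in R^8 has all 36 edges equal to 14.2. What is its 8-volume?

Volume = 14.2^8 · √(9/2^8) / 8! ≈ 7687.54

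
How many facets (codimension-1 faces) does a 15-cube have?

An n-cube has C(n,k)·2^(n-k) k-faces. Here C(15,14)·2^1 = 15·2 = 30.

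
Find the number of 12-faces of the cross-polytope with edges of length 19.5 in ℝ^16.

Number of 12-faces = 2^(12+1) · C(16,12+1) = 8192 · 560 = 4587520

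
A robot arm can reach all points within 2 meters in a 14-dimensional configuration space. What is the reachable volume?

Volume = π^{14/2}·(2)^14/Γ(8) = 1024·π^7/315 ≈ 9818.35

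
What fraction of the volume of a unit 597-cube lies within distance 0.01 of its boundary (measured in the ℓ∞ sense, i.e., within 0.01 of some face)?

1 - (1 - 2·0.01)^597 = 1 - 0.98^597 ≈ 0.999994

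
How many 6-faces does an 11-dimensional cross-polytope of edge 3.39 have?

f_6(11-orthoplex) = 2^7 · (11 choose 7) = 42240.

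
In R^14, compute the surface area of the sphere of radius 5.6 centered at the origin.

The surface area of an n-ball is 2π^(n/2) r^(n-1) / Γ(n/2). For n=14, r=5.6: 4.4688e+10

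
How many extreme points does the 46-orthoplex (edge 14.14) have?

An n-cross-polytope has 2n vertices; here n = 46, giving 92.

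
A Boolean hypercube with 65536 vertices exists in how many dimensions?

2^n = 65536 ⇒ n = log_2(65536) = 16.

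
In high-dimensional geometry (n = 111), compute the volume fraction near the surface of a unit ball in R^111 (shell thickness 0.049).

1 - (1-0.049)^111 ≈ 0.996215 ≈ 99.62%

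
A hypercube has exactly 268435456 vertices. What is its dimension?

The n-cube has 2^n vertices, and 268435456 = 2^28, so n = 28.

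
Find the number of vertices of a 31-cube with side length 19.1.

An n-cube has 2^n vertices; for n = 31 that is 2^31 = 2147483648.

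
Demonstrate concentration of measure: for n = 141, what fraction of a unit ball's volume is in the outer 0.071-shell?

1 - (1-0.071)^141 ≈ 0.999969 ≈ 99.996908%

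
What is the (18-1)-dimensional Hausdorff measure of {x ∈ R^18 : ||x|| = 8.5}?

The surface area of an n-ball is 2π^(n/2) r^(n-1) / Γ(n/2). For n=18, r=8.5: 827240261886336764177·π^9/2642411520 ≈ 9.33211e+15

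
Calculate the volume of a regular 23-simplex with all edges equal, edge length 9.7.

Volume = 9.7^23 · √(24/2^23) / 23! ≈ 0.00324725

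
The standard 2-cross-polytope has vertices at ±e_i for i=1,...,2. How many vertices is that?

The vertices are ±e_1, ..., ±e_2, so there are 2·2 = 4.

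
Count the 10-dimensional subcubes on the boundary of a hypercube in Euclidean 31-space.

Choose 10 of 31 axes to span the face (C(31,10) = 44352165 ways), then fix each of the remaining 21 coordinates at one of its two extreme values (2^21 = 2097152 ways): 44352165·2097152 = 93013231534080.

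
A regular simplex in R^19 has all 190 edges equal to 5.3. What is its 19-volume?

V = (5.3^19 / 19!) · √((19+1) / 2^19) ≈ 2.93006e-06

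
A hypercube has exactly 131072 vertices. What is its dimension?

n = log_2(131072) = 17.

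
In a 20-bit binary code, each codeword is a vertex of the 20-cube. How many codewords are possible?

Number of vertices = 2^20 = 1048576.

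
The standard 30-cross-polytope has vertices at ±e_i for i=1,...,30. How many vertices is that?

The 30-dimensional cross-polytope has 2n = 2·30 = 60 vertices.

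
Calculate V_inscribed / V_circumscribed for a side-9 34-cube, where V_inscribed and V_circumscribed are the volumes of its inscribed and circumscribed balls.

V_in / V_out = (r_in/r_out)^34 = (1/√34)^34 = 34^(-34/2) ≈ 9.22271e-27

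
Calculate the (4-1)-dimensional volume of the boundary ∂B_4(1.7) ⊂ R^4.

|∂B_4(1.7)| ≈ 96.9787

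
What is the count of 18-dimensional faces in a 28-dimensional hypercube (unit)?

Choose 18 of 28 axes to span the face (C(28,18) = 13123110 ways), then fix each of the remaining 10 coordinates at one of its two extreme values (2^10 = 1024 ways): 13123110·1024 = 13438064640.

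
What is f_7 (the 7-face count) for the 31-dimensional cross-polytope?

Each 7-face is the convex hull of 8 vertices, one chosen as ±e_i from each of 8 distinct axes: 2^8·C(31,8) = 2019513600.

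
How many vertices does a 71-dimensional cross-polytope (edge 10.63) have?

The 71-dimensional cross-polytope has 2n = 2·71 = 142 vertices.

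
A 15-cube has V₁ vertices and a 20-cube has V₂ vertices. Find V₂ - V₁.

V₁ = 2^15 = 32768. V₂ = 2^20 = 1048576. V₂ - V₁ = 1015808.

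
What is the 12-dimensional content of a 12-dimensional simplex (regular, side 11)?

For a regular n-simplex with edge a, V = (a^n / n!)·√((n+1)/2^n). With a=11, n=12: V ≈ 369.119.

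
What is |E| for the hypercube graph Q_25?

The 25-cube has n·2^(n-1) = 25·2^24 = 25·16777216 = 419430400 edges.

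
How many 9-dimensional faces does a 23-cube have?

f_9(23-cube) = (23 choose 9) · 2^14 = 13388840960.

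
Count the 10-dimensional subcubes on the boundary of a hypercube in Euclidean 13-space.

Number of 10-faces = C(13,10) · 2^(13-10) = 286 · 8 = 2288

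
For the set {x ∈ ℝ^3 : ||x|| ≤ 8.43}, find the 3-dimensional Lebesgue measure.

V_3(8.43) = π^(3/2) · (8.43)^3 / Γ(3/2 + 1) ≈ 2509.41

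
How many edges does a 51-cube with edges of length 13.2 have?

An n-cube has n·2^(n-1) edges. With n = 51: 51·1125899906842624 = 57420895248973824.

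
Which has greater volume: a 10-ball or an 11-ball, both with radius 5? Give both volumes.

V_10(5) ≈ 2.49039e+07. V_11(5) ≈ 9.19973e+07. The 11-ball is larger.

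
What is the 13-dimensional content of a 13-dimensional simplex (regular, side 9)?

For a regular n-simplex with edge a, V = (a^n / n!)·√((n+1)/2^n). With a=9, n=13: V ≈ 16.8749.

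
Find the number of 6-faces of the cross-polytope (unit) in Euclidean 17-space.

Each 6-face is the convex hull of 7 vertices, one chosen as ±e_i from each of 7 distinct axes: 2^7·C(17,7) = 2489344.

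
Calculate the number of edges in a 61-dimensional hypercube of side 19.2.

Number of 1-faces = C(61,1)·2^(61-1) = 61·1152921504606846976 = 70328211781017665536.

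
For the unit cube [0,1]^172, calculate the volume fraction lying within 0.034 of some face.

The inner cube has side 1-2·0.034 = 0.932 and volume (0.932)^172 ≈ 5.49e-06, so the shell holds 0.999995 of the volume.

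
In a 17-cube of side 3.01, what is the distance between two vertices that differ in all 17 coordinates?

||(3.01,3.01,...,3.01)|| = √(17)·3.01 ≈ 12.4105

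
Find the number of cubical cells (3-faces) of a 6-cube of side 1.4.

Number of 3-faces = C(6,3) · 2^(6-3) = 20 · 8 = 160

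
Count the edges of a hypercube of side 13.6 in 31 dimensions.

Number of 1-faces = C(31,1)·2^(31-1) = 31·1073741824 = 33285996544.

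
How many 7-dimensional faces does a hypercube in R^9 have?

Choose 7 of 9 axes to span the face (C(9,7) = 36 ways), then fix each of the remaining 2 coordinates at one of its two extreme values (2^2 = 4 ways): 36·4 = 144.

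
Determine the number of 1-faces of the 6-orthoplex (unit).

Each 1-face is the convex hull of 2 vertices, one chosen as ±e_i from each of 2 distinct axes: 2^2·C(6,2) = 60.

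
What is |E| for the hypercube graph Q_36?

Each of the 2^36 = 68719476736 vertices has degree 36; total edges = 36·2^36/2 = 1236950581248.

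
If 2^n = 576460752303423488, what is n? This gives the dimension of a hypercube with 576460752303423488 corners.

The n-cube has 2^n vertices, and 576460752303423488 = 2^59, so n = 59.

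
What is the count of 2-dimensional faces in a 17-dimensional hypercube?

Number of 2-faces = C(17,2) · 2^(17-2) = 136 · 32768 = 4456448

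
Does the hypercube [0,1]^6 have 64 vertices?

True. The 6-cube has 2^6 = 64 vertices.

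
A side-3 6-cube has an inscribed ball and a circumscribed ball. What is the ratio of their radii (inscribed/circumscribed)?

Ratio = (s/2)/(s√6/2) = 6^(-1/2) ≈ 0.408248.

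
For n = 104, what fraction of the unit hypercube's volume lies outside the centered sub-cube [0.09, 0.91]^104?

The inner cube has side 1-2·0.09 = 0.82 and volume (0.82)^104 ≈ 1.088e-09, so the shell holds 0.9999999989 of the volume.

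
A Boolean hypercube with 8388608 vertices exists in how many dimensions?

n = log_2(8388608) = 23.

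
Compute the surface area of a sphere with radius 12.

|∂B_3(12)| = 4πr² = 4π·(12)² ≈ 1809.56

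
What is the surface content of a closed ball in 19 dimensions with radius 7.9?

S_19(7.9) = 2·π^(19/2)·(7.9)^18 / Γ(19/2) ≈ 1.27241e+16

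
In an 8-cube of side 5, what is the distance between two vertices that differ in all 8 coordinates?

The space diagonal of an n-cube of side s is s√n. Here 5·√8 ≈ 14.1421.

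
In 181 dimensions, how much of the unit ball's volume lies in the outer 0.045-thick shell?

V(inner)/V(outer) = ((1-0.045)/1)^181 ≈ 0.0002402, so the shell fraction is 0.99976.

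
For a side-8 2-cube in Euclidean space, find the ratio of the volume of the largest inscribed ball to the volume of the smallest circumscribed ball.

V_in/V_out = n^(-n/2) = 2^(-2/2) ≈ 0.5.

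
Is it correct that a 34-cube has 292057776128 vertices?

False. The 34-cube has 2^34 = 17179869184 vertices.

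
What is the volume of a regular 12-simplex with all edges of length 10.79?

V_12 = √(13) · 10.79^12 / (12! · 2^(12/2)) ≈ 292.895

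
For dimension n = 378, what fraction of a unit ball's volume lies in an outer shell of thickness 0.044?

1 - (1-0.044)^378 ≈ 0.999999959 ≈ 99.999996%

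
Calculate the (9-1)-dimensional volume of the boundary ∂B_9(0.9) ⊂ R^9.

S = n·V_n(r)/r = 9·V_9(0.9)/0.9 (volume-to-surface relation), giving 12.7791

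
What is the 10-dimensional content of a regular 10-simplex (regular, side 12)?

V = (12^10 / 10!) · √((10+1) / 2^10) ≈ 1768.46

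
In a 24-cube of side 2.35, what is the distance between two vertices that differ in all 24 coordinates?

||(2.35,2.35,...,2.35)|| = √(24)·2.35 ≈ 11.5126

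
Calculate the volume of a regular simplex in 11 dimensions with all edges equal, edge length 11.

Volume = 11^11 · √(12/2^11) / 11! ≈ 547.129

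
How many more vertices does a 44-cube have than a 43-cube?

The 44-cube has 2^44 = 17592186044416 vertices. The 43-cube has 2^43 = 8796093022208 vertices. Difference: 17592186044416 - 8796093022208 = 8796093022208.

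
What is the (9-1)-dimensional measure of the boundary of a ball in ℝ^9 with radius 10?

|∂B_9(10)| = 640000000·π^4/21 ≈ 2.96866e+09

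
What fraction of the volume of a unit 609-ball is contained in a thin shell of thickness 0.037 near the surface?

1 - (1-0.037)^609 ≈ 1 - 1.068e-10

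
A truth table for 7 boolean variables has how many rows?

An n-cube has 2^n vertices; for n = 7 that is 2^7 = 128.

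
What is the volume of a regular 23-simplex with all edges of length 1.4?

For a regular n-simplex with edge a, V = (a^n / n!)·√((n+1)/2^n). With a=1.4, n=23: V ≈ 1.50214e-22.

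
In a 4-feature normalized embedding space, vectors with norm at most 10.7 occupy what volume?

V_4(10.7) = π^(4/2) · (10.7)^4 / Γ(4/2 + 1) ≈ 64685.2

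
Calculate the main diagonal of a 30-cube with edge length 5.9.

The space diagonal of an n-cube of side s is s√n. Here 5.9·√30 ≈ 32.3156.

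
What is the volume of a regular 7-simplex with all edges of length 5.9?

Volume = 5.9^7 · √(8/2^7) / 7! ≈ 12.3445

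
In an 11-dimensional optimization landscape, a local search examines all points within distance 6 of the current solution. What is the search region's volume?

V = 859963392·π^5/385 ≈ 6.83547e+08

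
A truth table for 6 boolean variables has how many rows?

Number of vertices = 2^6 = 64.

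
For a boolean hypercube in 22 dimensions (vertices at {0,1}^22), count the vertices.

An n-cube has 2^n vertices; for n = 22 that is 2^22 = 4194304.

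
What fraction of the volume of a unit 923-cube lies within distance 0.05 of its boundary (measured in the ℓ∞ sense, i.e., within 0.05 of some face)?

Shell fraction = 1 - (1-0.1)^923 ≈ 1 - 5.832e-43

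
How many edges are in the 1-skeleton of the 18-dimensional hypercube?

The 18-cube has n·2^(n-1) = 18·2^17 = 18·131072 = 2359296 edges.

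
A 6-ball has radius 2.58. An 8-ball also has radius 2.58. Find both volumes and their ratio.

V_6(2.58) ≈ 1524.11. V_8(2.58) ≈ 7967.94. Ratio V_6/V_8 ≈ 0.1913.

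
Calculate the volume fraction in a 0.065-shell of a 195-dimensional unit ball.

1 - (1-0.065)^195 ≈ 0.9999979664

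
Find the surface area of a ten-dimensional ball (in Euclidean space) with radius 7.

S = n·V_n(r)/r = 10·V_10(7)/7 (volume-to-surface relation), giving 40353607·π^5/12 ≈ 1.02908e+09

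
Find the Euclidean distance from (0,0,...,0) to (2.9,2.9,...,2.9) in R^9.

d = √(2.9² + 2.9² + ... + 2.9²) [9 terms] = √(9·2.9²) = 2.9√9 = 8.7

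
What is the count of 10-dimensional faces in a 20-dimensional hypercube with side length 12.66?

An n-cube has C(n,k)·2^(n-k) k-faces. Here C(20,10)·2^10 = 184756·1024 = 189190144.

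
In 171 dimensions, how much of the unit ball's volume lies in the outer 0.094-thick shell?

Shell fraction = 1 - (1-0.094)^171 ≈ 0.9999999533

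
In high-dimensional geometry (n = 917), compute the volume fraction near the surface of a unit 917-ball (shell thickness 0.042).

1 - (1-0.042)^917 ≈ 1 - 8.169e-18 ≈ 100.000000%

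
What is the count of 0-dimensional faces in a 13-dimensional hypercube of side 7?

Number of 0-faces = C(13,0) · 2^(13-0) = 1 · 8192 = 8192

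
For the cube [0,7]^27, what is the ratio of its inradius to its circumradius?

Ratio = (s/2)/(s√27/2) = 27^(-1/2) ≈ 0.19245.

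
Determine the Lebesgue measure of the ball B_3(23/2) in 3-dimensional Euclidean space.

Volume = π^{3/2}·(23/2)^3/Γ(5/2) = 12167·π/6 ≈ 6370.63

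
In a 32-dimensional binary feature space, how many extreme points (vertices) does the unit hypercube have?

Each vertex is a binary string of length 32, so there are 2^32 = 4294967296.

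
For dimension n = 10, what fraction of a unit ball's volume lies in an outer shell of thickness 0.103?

1 - (1-0.103)^10 ≈ 0.662771 ≈ 66.28%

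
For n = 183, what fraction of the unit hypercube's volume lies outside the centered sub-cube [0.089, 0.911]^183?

1 - (1 - 2·0.089)^183 = 1 - 0.822^183 ≈ 1 - 2.64e-16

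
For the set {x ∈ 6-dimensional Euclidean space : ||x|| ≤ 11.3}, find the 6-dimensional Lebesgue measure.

The n-ball volume is π^(n/2)·r^n/Γ(n/2+1). With n=6, r=11.3: V ≈ 1.07589e+07.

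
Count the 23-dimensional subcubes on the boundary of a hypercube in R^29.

Choose 23 of 29 axes to span the face (C(29,23) = 475020 ways), then fix each of the remaining 6 coordinates at one of its two extreme values (2^6 = 64 ways): 475020·64 = 30401280.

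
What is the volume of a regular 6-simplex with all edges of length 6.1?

V = (6.1^6 / 6!) · √((6+1) / 2^6) ≈ 23.6649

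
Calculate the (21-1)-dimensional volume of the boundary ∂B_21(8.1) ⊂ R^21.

S_21(8.1) = 2·π^(21/2)·(8.1)^20 / Γ(21/2) ≈ 4.3298e+17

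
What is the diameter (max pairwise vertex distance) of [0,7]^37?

The space diagonal of an n-cube of side s is s√n. Here 7·√37 ≈ 42.5793.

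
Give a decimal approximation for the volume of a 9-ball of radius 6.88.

V_9(6.88) = π^(9/2) · (6.88)^9 / Γ(9/2 + 1) ≈ 1.13924e+08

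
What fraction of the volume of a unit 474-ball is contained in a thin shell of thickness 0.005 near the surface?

V(inner)/V(outer) = ((1-0.005)/1)^474 ≈ 0.09293, so the shell fraction is 0.907073.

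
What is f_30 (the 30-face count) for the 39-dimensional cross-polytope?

Number of 30-faces = 2^(30+1) · C(39,30+1) = 2147483648 · 61523748 = 132121242793672704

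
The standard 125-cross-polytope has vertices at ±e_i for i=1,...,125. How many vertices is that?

The 125-dimensional cross-polytope has 2n = 2·125 = 250 vertices.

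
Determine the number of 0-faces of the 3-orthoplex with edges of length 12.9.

An n-cross-polytope has 2^(k+1)·C(n,k+1) k-faces. Here 2^1·C(3,1) = 2·3 = 6.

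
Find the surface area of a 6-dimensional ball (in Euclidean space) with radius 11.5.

The surface area of an n-ball is 2π^(n/2) r^(n-1) / Γ(n/2). For n=6, r=11.5: 6436343·π^3/32 ≈ 6.23647e+06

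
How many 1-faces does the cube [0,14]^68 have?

The 68-cube has n·2^(n-1) = 68·2^67 = 68·147573952589676412928 = 10035028776097996079104 edges.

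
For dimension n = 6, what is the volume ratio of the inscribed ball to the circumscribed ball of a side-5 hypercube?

V_in/V_out = n^(-n/2) = 6^(-6/2) ≈ 0.00462963.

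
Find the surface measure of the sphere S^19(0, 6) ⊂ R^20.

S_20(6) = 2·π^(20/2)·(6)^19 / Γ(20/2) = 117546246144·π^10/35 ≈ 3.14514e+14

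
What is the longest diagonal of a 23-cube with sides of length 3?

d = √(3² + 3² + ... + 3²) [23 terms] = √(23·3²) = 3√23 ≈ 14.3875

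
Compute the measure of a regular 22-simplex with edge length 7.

For a regular n-simplex with edge a, V = (a^n / n!)·√((n+1)/2^n). With a=7, n=22: V ≈ 8.14562e-06.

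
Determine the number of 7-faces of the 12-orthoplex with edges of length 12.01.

Number of 7-faces = 2^(7+1) · C(12,7+1) = 256 · 495 = 126720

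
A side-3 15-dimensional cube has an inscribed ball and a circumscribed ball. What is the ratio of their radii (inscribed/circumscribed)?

Ratio = (s/2)/(s√15/2) = 15^(-1/2) ≈ 0.258199.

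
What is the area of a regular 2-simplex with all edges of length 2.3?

Area = (√3/4) · 2.3² = 2.29064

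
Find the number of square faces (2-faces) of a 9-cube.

f_2(9-cube) = (9 choose 2) · 2^7 = 4608.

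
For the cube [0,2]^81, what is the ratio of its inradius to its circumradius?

r_in / r_out = (2/2) / (2√81/2) = 1/√81 ≈ 0.111111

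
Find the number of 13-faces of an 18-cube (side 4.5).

Number of 13-faces = C(18,13) · 2^(18-13) = 8568 · 32 = 274176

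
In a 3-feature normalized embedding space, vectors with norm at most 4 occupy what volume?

Volume = π^{3/2}·(4)^3/Γ(5/2) = 256·π/3 ≈ 268.083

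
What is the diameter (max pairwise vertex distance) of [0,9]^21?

Diagonal = √21 · 9 ≈ 41.2432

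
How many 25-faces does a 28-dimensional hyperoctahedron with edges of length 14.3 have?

Each 25-face is the convex hull of 26 vertices, one chosen as ±e_i from each of 26 distinct axes: 2^26·C(28,26) = 25367150592.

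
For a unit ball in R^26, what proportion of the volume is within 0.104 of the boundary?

1 - (1-0.104)^26 ≈ 0.942455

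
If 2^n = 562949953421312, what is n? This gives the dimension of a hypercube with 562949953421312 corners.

n = log_2(562949953421312) = 49.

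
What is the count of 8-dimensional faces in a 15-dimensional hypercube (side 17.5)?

Choose 8 of 15 axes to span the face (C(15,8) = 6435 ways), then fix each of the remaining 7 coordinates at one of its two extreme values (2^7 = 128 ways): 6435·128 = 823680.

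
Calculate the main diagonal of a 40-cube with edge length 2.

The space diagonal of an n-cube of side s is s√n. Here 2·√40 ≈ 12.6491.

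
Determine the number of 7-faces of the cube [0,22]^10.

Number of 7-faces = C(10,7) · 2^(10-7) = 120 · 8 = 960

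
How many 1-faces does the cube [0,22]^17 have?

An n-cube has n·2^(n-1) edges. With n = 17: 17·65536 = 1114112.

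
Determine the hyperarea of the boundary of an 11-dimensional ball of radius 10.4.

S_11(10.4) = 2·π^(11/2)·(10.4)^10 / Γ(11/2) ≈ 3.06783e+11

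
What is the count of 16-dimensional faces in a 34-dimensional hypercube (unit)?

An n-cube has C(n,k)·2^(n-k) k-faces. Here C(34,16)·2^18 = 2203961430·262144 = 577755265105920.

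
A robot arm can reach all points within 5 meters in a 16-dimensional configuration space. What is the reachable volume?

V_16(5) = π^(16/2) · (5)^16 / Γ(16/2 + 1) = 30517578125·π^8/8064 ≈ 3.59086e+10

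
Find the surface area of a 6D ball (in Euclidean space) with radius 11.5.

S_6(11.5) = 2·π^(6/2)·(11.5)^5 / Γ(6/2) = 6436343·π^3/32 ≈ 6.23647e+06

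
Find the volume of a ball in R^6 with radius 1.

The n-ball volume is π^(n/2)·r^n/Γ(n/2+1). With n=6, r=1: V = π^3/6 ≈ 5.16771.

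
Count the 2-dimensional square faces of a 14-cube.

Choose 2 of 14 axes to span the face (C(14,2) = 91 ways), then fix each of the remaining 12 coordinates at one of its two extreme values (2^12 = 4096 ways): 91·4096 = 372736.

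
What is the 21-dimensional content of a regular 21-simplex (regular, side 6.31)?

Volume = 6.31^21 · √(22/2^21) / 21! ≈ 4.00561e-06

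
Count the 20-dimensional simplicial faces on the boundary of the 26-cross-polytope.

Each 20-face is the convex hull of 21 vertices, one chosen as ±e_i from each of 21 distinct axes: 2^21·C(26,21) = 137950658560.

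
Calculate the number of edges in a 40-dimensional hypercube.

Number of 1-faces = C(40,1)·2^(40-1) = 40·549755813888 = 21990232555520.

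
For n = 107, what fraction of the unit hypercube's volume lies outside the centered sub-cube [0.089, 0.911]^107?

1 - (1 - 2·0.089)^107 = 1 - 0.822^107 ≈ 0.9999999992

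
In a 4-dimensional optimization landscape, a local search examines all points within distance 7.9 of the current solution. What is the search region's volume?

The n-ball volume is π^(n/2)·r^n/Γ(n/2+1). With n=4, r=7.9: V ≈ 19221.1.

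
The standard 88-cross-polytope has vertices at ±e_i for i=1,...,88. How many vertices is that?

An n-cross-polytope has 2n vertices; here n = 88, giving 176.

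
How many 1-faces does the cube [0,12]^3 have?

The 3-cube has n·2^(n-1) = 3·2^2 = 3·4 = 12 edges.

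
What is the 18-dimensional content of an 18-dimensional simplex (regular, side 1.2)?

Volume = 1.2^18 · √(19/2^18) / 18! ≈ 3.5402e-17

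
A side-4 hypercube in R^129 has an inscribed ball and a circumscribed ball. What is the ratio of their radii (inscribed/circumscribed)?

r_in = 4/2 (half the side); r_out = 4√129/2 (half the diagonal). Ratio = 1/√129 ≈ 0.0880451.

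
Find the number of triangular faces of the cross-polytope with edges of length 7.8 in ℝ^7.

Each 2-face is the convex hull of 3 vertices, one chosen as ±e_i from each of 3 distinct axes: 2^3·C(7,3) = 280.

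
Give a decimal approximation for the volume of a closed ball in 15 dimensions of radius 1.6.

V_15(1.6) = π^(15/2) · (1.6)^15 / Γ(15/2 + 1) ≈ 439.774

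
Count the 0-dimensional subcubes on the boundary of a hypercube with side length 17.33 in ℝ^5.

f_0(5-cube) = (5 choose 0) · 2^5 = 32.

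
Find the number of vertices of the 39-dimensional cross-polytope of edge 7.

The vertices are ±e_1, ..., ±e_39, so there are 2·39 = 78.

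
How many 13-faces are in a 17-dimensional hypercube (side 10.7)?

An n-cube has C(n,k)·2^(n-k) k-faces. Here C(17,13)·2^4 = 2380·16 = 38080.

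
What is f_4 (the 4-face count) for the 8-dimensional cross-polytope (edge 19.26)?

An n-cross-polytope has 2^(k+1)·C(n,k+1) k-faces. Here 2^5·C(8,5) = 32·56 = 1792.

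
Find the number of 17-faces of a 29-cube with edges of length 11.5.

Number of 17-faces = C(29,17) · 2^(29-17) = 51895935 · 4096 = 212565749760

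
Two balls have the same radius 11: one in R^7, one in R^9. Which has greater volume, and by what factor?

V_7(11) ≈ 9.20723e+07, V_9(11) ≈ 7.77771e+09. The 9-ball is larger by a factor of 84.47.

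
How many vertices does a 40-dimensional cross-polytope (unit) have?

The vertices are ±e_1, ..., ±e_40, so there are 2·40 = 80.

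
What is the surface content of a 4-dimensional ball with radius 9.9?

|∂B_4(9.9)| ≈ 19152.9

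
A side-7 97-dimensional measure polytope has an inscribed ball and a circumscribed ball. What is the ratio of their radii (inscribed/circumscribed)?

r_in / r_out = (7/2) / (7√97/2) = 1/√97 ≈ 0.101535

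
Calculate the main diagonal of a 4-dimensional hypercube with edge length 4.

||(4,4,...,4)|| = √(4)·4 = 8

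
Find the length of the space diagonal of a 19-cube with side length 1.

Diagonal = √19 · 1 ≈ 4.3589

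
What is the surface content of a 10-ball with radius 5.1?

S_10(5.1) = 2·π^(10/2)·(5.1)^9 / Γ(10/2) ≈ 5.9525e+07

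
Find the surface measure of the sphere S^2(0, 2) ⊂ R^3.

The surface area of an n-ball is 2π^(n/2) r^(n-1) / Γ(n/2). For n=3, r=2: 4πr² = 4π·(2)² ≈ 50.2655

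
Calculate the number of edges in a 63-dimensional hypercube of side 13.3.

Number of 1-faces = C(63,1)·2^(63-1) = 63·4611686018427387904 = 290536219160925437952.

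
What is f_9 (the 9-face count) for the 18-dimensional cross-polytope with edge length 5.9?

Number of 9-faces = 2^(9+1) · C(18,9+1) = 1024 · 43758 = 44808192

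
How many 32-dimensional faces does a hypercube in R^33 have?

Choose 32 of 33 axes to span the face (C(33,32) = 33 ways), then fix each of the remaining 1 coordinate at one of its two extreme values (2^1 = 2 ways): 33·2 = 66.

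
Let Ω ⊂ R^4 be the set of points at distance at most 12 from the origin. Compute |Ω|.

Volume = π^{4/2}·(12)^4/Γ(3) = 10368·π^2 ≈ 102328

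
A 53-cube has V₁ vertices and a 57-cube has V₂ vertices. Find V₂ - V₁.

V₁ = 2^53 = 9007199254740992. V₂ = 2^57 = 144115188075855872. V₂ - V₁ = 135107988821114880.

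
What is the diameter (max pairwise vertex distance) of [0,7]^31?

The space diagonal of an n-cube of side s is s√n. Here 7·√31 ≈ 38.9744.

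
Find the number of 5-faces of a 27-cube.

Number of 5-faces = C(27,5) · 2^(27-5) = 80730 · 4194304 = 338606161920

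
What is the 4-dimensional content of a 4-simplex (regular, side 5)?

V_4 = √(5) · 5^4 / (4! · 2^(4/2)) ≈ 14.5577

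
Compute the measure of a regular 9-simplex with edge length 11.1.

Volume = 11.1^9 · √(10/2^9) / 9! ≈ 985.165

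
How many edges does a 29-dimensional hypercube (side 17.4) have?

Number of 1-faces = C(29,1)·2^(29-1) = 29·268435456 = 7784628224.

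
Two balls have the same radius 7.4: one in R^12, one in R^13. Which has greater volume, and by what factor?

V_12(7.4) ≈ 3.60037e+10, V_13(7.4) ≈ 1.81699e+11. The 13-ball is larger by a factor of 5.047.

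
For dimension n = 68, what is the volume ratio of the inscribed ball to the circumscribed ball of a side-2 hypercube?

V_in / V_out = (r_in/r_out)^68 = (1/√68)^68 = 68^(-68/2) ≈ 4.95105e-63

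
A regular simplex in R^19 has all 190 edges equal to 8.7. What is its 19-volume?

V_19 = √(20) · 8.7^19 / (19! · 2^(19/2)) ≈ 0.0360165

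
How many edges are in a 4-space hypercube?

Number of 1-faces = C(4,1) · 2^(4-1) = 4 · 8 = 32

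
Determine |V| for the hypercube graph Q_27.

Each vertex is a binary string of length 27, so there are 2^27 = 134217728.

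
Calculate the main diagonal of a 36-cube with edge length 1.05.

||(1.05,1.05,...,1.05)|| = √(36)·1.05 = 6.3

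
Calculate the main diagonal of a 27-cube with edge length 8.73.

d = √(8.73² + 8.73² + ... + 8.73²) [27 terms] = √(27·8.73²) = 8.73√27 ≈ 45.3624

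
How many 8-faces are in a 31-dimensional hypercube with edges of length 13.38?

f_8(31-cube) = (31 choose 8) · 2^23 = 66175421644800.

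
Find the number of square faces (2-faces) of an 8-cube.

An n-cube has C(n,k)·2^(n-k) k-faces. Here C(8,2)·2^6 = 28·64 = 1792.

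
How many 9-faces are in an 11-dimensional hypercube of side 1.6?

Number of 9-faces = C(11,9) · 2^(11-9) = 55 · 4 = 220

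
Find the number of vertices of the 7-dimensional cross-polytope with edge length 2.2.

Number of vertices = 2n = 14.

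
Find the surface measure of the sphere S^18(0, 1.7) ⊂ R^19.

|∂B_19(1.7)| ≈ 12457.2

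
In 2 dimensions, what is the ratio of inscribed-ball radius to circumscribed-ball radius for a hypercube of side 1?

For an n-cube of any side s, the inradius is s/2 and the circumradius is s√n/2, so the ratio is 1/√2 ≈ 0.707107.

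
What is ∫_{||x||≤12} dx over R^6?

V_6(12) = π^(6/2) · (12)^6 / Γ(6/2 + 1) = 497664·π^3 ≈ 1.54307e+07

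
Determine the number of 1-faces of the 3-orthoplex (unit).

Each 1-face is the convex hull of 2 vertices, one chosen as ±e_i from each of 2 distinct axes: 2^2·C(3,2) = 12.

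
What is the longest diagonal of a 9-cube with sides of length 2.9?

Diagonal = √9 · 2.9 = 8.7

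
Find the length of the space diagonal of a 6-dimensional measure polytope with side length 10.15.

||(10.15,10.15,...,10.15)|| = √(6)·10.15 ≈ 24.8623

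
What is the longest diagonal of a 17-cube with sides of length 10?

d = √(10² + 10² + ... + 10²) [17 terms] = √(17·10²) = 10√17 ≈ 41.2311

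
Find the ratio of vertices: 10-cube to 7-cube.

The 10-cube has 2^10 = 1024 vertices. The 7-cube has 2^7 = 128 vertices. Ratio: 1024/128 = 8.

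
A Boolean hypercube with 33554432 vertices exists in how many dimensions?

Since 2^n = 33554432, we have n = 25.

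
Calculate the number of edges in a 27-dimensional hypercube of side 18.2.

Each of the 2^27 = 134217728 vertices has degree 27; total edges = 27·2^27/2 = 1811939328.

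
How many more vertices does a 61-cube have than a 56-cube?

The 61-cube has 2^61 = 2305843009213693952 vertices. The 56-cube has 2^56 = 72057594037927936 vertices. Difference: 2305843009213693952 - 72057594037927936 = 2233785415175766016.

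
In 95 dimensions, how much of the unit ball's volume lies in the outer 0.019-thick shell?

V(inner)/V(outer) = ((1-0.019)/1)^95 ≈ 0.1616, so the shell fraction is 0.838357.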